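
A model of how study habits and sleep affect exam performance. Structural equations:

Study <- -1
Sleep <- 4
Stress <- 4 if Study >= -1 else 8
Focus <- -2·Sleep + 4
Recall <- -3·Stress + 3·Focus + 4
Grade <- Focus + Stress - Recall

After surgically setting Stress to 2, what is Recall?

-14

do(Stress=2) replaces the equation Stress <- 4 if Study >= -1 else 8 with the constant Stress = 2.
Focus = -2·Sleep + 4  [with Sleep=4]  = -4
Recall = -3·Stress + 3·Focus + 4  [with Stress=2, Focus=-4]  = -14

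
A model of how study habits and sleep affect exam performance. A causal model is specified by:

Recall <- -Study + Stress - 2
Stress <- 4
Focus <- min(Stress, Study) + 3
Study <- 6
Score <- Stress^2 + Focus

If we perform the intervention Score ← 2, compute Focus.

Under do(Score=2), the mechanism Score <- Stress^2 + Focus is discarded; Score is fixed at 2.
Since Focus is not a descendant of the intervened variable, it is unaffected.
Focus = min(Stress, Study) + 3  [with Stress=4, Study=6]  = 7

7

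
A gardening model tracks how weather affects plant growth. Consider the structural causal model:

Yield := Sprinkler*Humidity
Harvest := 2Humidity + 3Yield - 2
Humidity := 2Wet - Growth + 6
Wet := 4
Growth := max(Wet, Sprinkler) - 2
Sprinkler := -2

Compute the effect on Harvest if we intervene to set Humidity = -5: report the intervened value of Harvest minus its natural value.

68

Under do(Humidity=-5), the mechanism Humidity := 2Wet - Growth + 6 is discarded; Humidity is fixed at -5.
Yield = Sprinkler*Humidity  [with Sprinkler=-2, Humidity=-5]  = 10
Harvest = 2Humidity + 3Yield - 2  [with Humidity=-5, Yield=10]  = 18
Without intervention: Growth = max(Wet, Sprinkler) - 2  [with Wet=4, Sprinkler=-2]  = 2; Humidity = 2Wet - Growth + 6  [with Wet=4, Growth=2]  = 12; Yield = Sprinkler*Humidity  [with Sprinkler=-2, Humidity=12]  = -24; Harvest = 2Humidity + 3Yield - 2  [with Humidity=12, Yield=-24]  = -50.
Change = 18 − (-50) = 68.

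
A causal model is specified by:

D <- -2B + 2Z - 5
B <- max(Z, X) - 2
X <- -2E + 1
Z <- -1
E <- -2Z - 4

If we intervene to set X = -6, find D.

do(X=-6) replaces the equation X <- -2E + 1 with the constant X = -6.
B = max(Z, X) - 2  [with Z=-1, X=-6]  = -3
D = -2B + 2Z - 5  [with B=-3, Z=-1]  = -1

-1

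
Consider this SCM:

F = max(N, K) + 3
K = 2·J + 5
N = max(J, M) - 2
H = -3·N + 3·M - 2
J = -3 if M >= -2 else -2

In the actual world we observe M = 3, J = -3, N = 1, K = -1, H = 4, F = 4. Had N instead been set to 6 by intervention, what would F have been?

The intervention breaks the incoming arrows to N: N = max(J, M) - 2 no longer applies, and N = 6.
J = -3 if M >= -2 else -2  [with M=3]  = -3
K = 2·J + 5  [with J=-3]  = -1
F = max(N, K) + 3  [with N=6, K=-1]  = 9

9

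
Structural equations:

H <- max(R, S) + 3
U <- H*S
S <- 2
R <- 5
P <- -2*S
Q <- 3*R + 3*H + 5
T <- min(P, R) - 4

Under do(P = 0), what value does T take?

Intervening sets P = 0 and removes its equation (P <- -2*S).
T = min(P, R) - 4  [with P=0, R=5]  = -4

-4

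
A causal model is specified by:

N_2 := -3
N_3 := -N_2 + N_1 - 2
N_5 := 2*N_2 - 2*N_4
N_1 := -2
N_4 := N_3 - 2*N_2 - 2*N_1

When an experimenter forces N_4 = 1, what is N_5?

Intervening sets N_4 = 1 and removes its equation (N_4 := N_3 - 2*N_2 - 2*N_1).
N_5 = 2*N_2 - 2*N_4  [with N_2=-3, N_4=1]  = -8

-8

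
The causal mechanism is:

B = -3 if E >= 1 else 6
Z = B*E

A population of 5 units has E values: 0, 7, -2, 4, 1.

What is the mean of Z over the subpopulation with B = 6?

Observing B=6 restricts to units where B's equation naturally yields 6: E ∈ {0, -2}. In that subpopulation Z = 0, -12, mean -6.

-6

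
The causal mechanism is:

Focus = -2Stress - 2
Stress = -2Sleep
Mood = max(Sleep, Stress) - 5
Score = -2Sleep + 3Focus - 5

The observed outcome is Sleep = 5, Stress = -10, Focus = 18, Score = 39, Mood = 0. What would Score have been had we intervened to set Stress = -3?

Under do(Stress=-3), the mechanism Stress = -2Sleep is discarded; Stress is fixed at -3.
Focus = -2Stress - 2  [with Stress=-3]  = 4
Score = -2Sleep + 3Focus - 5  [with Sleep=5, Focus=4]  = -3

-3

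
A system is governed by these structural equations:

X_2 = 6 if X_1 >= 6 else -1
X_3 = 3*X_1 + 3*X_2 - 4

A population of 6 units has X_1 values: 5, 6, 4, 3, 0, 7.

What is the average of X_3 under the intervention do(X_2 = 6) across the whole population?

The intervention sets X_2=6 in all 6 units regardless of X_1. Recomputing X_3 per unit gives 29, 32, 26, 23, 14, 35; average 26.5.

26.5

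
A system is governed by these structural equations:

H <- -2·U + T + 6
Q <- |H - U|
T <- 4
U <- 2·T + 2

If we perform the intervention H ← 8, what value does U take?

10

Under do(H=8), the mechanism H <- -2·U + T + 6 is discarded; H is fixed at 8.
Since U is not a descendant of the intervened variable, it is unaffected.
U = 2·T + 2  [with T=4]  = 10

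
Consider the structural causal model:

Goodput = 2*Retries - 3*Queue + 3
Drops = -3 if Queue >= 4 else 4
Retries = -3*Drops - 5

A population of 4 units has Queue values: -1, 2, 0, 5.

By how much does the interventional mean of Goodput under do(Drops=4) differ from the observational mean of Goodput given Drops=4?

-3.5

Every unit gets Drops=4 under the intervention. Goodput values become -28, -37, -31, -46; E[Goodput|do(Drops=4)] = -35.5.
Conditioning on Drops=4 selects the 3 unit(s) with Queue ∈ {-1, 2, 0}. Their Goodput values: -28, -37, -31. Mean = -32.
Difference = -35.5 − (-32) = -3.5.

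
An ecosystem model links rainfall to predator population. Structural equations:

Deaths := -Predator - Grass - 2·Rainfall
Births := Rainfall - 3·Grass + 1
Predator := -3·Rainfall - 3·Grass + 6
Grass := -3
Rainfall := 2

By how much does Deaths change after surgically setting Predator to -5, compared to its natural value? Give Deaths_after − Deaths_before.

14

do(Predator=-5) replaces the equation Predator := -3·Rainfall - 3·Grass + 6 with the constant Predator = -5.
Deaths = -Predator - Grass - 2·Rainfall  [with Predator=-5, Grass=-3, Rainfall=2]  = 4
Without intervention: Predator = -3·Rainfall - 3·Grass + 6  [with Rainfall=2, Grass=-3]  = 9; Deaths = -Predator - Grass - 2·Rainfall  [with Predator=9, Grass=-3, Rainfall=2]  = -10.
Change = 4 − (-10) = 14.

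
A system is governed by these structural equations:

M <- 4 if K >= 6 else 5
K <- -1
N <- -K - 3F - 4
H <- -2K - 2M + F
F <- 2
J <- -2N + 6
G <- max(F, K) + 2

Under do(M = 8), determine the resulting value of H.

Intervening sets M = 8 and removes its equation (M <- 4 if K >= 6 else 5).
H = -2K - 2M + F  [with K=-1, M=8, F=2]  = -12

-12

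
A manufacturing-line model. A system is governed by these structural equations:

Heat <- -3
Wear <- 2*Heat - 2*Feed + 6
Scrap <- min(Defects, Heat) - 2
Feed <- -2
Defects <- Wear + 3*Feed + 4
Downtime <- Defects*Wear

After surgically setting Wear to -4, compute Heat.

Under do(Wear=-4), the mechanism Wear <- 2*Heat - 2*Feed + 6 is discarded; Wear is fixed at -4.
Since Heat is not a descendant of the intervened variable, it is unaffected.

-3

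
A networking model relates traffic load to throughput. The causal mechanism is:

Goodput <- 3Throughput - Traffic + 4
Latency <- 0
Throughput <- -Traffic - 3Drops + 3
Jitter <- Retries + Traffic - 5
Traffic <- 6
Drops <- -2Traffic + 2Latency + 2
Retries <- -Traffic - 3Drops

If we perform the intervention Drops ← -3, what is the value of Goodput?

16

The intervention breaks the incoming arrows to Drops: Drops <- -2Traffic + 2Latency + 2 no longer applies, and Drops = -3.
Throughput = -Traffic - 3Drops + 3  [with Traffic=6, Drops=-3]  = 6
Goodput = 3Throughput - Traffic + 4  [with Throughput=6, Traffic=6]  = 16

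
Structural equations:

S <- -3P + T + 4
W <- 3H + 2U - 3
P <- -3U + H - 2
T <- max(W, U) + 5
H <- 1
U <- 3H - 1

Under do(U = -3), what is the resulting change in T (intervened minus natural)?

do(U=-3) replaces the equation U <- 3H - 1 with the constant U = -3.
W = 3H + 2U - 3  [with H=1, U=-3]  = -6
T = max(W, U) + 5  [with W=-6, U=-3]  = 2
Without intervention: U = 3H - 1  [with H=1]  = 2; W = 3H + 2U - 3  [with H=1, U=2]  = 4; T = max(W, U) + 5  [with W=4, U=2]  = 9.
Change = 2 − 9 = -7.

-7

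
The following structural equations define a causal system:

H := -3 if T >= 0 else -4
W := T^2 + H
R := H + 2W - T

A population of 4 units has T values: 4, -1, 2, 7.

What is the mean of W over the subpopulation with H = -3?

E[W|H=-3] averages over only the 3 units with H=-3 (T = 4, 2, 7): W = 13, 1, 46, mean 20.

20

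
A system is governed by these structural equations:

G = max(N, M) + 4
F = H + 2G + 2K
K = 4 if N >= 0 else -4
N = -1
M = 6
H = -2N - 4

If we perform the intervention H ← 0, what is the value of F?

12

The intervention breaks the incoming arrows to H: H = -2N - 4 no longer applies, and H = 0.
K = 4 if N >= 0 else -4  [with N=-1]  = -4
G = max(N, M) + 4  [with N=-1, M=6]  = 10
F = H + 2G + 2K  [with H=0, G=10, K=-4]  = 12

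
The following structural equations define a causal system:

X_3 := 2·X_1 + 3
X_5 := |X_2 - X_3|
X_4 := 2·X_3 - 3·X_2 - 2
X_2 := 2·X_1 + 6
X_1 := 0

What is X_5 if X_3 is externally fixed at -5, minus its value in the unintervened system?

do(X_3=-5) replaces the equation X_3 := 2·X_1 + 3 with the constant X_3 = -5.
X_2 = 2·X_1 + 6  [with X_1=0]  = 6
X_5 = |X_2 - X_3|  [with X_2=6, X_3=-5]  = 11
Without intervention: X_2 = 2·X_1 + 6  [with X_1=0]  = 6; X_3 = 2·X_1 + 3  [with X_1=0]  = 3; X_5 = |X_2 - X_3|  [with X_2=6, X_3=3]  = 3.
Change = 11 − 3 = 8.

8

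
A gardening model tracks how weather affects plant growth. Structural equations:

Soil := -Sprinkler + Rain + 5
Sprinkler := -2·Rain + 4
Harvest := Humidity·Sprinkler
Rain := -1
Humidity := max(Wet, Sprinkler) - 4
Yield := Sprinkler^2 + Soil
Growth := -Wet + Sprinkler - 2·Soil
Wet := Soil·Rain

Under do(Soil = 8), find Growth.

do(Soil=8) replaces the equation Soil := -Sprinkler + Rain + 5 with the constant Soil = 8.
Sprinkler = -2·Rain + 4  [with Rain=-1]  = 6
Wet = Soil·Rain  [with Soil=8, Rain=-1]  = -8
Growth = -Wet + Sprinkler - 2·Soil  [with Wet=-8, Sprinkler=6, Soil=8]  = -2

-2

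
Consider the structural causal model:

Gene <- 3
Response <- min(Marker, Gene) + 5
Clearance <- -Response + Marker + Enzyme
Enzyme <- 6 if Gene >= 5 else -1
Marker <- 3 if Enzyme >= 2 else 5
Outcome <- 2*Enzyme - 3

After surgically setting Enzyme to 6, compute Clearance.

do(Enzyme=6) replaces the equation Enzyme <- 6 if Gene >= 5 else -1 with the constant Enzyme = 6.
Marker = 3 if Enzyme >= 2 else 5  [with Enzyme=6]  = 3
Response = min(Marker, Gene) + 5  [with Marker=3, Gene=3]  = 8
Clearance = -Response + Marker + Enzyme  [with Response=8, Marker=3, Enzyme=6]  = 1

1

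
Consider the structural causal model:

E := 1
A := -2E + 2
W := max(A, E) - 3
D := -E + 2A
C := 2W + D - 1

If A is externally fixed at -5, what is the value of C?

do(A=-5) replaces the equation A := -2E + 2 with the constant A = -5.
W = max(A, E) - 3  [with A=-5, E=1]  = -2
D = -E + 2A  [with E=1, A=-5]  = -11
C = 2W + D - 1  [with W=-2, D=-11]  = -16

-16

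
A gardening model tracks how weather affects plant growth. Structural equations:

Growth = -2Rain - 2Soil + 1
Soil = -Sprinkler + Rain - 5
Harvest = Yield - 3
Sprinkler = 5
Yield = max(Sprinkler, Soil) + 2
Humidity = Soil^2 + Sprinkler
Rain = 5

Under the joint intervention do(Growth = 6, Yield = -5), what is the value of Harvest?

Setting Growth = 6, Yield = -5 by intervention discards those variables' equations.
Harvest = Yield - 3  [with Yield=-5]  = -8

-8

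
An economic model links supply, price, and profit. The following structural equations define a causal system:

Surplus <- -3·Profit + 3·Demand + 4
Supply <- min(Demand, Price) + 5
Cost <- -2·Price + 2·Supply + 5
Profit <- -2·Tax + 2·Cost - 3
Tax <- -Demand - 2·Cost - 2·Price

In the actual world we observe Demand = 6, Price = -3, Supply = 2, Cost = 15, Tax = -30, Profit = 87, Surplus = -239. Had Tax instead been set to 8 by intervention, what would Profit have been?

11

The intervention breaks the incoming arrows to Tax: Tax <- -Demand - 2·Cost - 2·Price no longer applies, and Tax = 8.
Supply = min(Demand, Price) + 5  [with Demand=6, Price=-3]  = 2
Cost = -2·Price + 2·Supply + 5  [with Price=-3, Supply=2]  = 15
Profit = -2·Tax + 2·Cost - 3  [with Tax=8, Cost=15]  = 11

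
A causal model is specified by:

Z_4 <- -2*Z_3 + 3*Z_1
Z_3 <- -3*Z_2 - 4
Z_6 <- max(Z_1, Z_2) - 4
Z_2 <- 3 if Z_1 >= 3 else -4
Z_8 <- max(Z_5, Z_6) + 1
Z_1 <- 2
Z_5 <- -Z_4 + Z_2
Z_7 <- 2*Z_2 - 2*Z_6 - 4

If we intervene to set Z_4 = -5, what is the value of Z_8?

2

do(Z_4=-5) replaces the equation Z_4 <- -2*Z_3 + 3*Z_1 with the constant Z_4 = -5.
Z_2 = 3 if Z_1 >= 3 else -4  [with Z_1=2]  = -4
Z_5 = -Z_4 + Z_2  [with Z_4=-5, Z_2=-4]  = 1
Z_6 = max(Z_1, Z_2) - 4  [with Z_1=2, Z_2=-4]  = -2
Z_8 = max(Z_5, Z_6) + 1  [with Z_5=1, Z_6=-2]  = 2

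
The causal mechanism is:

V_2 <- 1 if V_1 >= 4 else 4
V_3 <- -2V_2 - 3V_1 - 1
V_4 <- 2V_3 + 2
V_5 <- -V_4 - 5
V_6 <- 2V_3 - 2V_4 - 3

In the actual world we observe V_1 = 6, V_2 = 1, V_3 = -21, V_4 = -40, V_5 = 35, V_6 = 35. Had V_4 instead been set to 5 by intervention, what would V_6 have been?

Under do(V_4=5), the mechanism V_4 <- 2V_3 + 2 is discarded; V_4 is fixed at 5.
V_2 = 1 if V_1 >= 4 else 4  [with V_1=6]  = 1
V_3 = -2V_2 - 3V_1 - 1  [with V_2=1, V_1=6]  = -21
V_6 = 2V_3 - 2V_4 - 3  [with V_3=-21, V_4=5]  = -55

-55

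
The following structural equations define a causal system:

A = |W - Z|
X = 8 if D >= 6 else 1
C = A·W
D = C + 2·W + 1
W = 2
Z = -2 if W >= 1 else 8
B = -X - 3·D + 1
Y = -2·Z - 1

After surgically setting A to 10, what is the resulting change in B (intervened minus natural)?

-36

The intervention breaks the incoming arrows to A: A = |W - Z| no longer applies, and A = 10.
C = A·W  [with A=10, W=2]  = 20
D = C + 2·W + 1  [with C=20, W=2]  = 25
X = 8 if D >= 6 else 1  [with D=25]  = 8
B = -X - 3·D + 1  [with X=8, D=25]  = -82
Without intervention: Z = -2 if W >= 1 else 8  [with W=2]  = -2; A = |W - Z|  [with W=2, Z=-2]  = 4; C = A·W  [with A=4, W=2]  = 8; D = C + 2·W + 1  [with C=8, W=2]  = 13; X = 8 if D >= 6 else 1  [with D=13]  = 8; B = -X - 3·D + 1  [with X=8, D=13]  = -46.
Change = -82 − (-46) = -36.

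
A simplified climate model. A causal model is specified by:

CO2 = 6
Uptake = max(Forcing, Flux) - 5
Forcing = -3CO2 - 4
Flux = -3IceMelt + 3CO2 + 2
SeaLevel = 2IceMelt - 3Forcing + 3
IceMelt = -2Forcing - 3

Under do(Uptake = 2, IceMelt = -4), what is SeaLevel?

61

Under do(Uptake = 2, IceMelt = -4), each intervened variable's structural equation is replaced by its fixed value.
Forcing = -3CO2 - 4  [with CO2=6]  = -22
SeaLevel = 2IceMelt - 3Forcing + 3  [with IceMelt=-4, Forcing=-22]  = 61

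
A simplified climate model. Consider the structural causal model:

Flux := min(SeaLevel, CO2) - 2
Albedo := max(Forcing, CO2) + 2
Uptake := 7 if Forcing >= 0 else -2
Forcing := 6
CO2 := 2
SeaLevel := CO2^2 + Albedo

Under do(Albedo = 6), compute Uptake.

7

The intervention breaks the incoming arrows to Albedo: Albedo := max(Forcing, CO2) + 2 no longer applies, and Albedo = 6.
No directed path runs from Albedo to Uptake, so Uptake keeps its natural value.
Uptake = 7 if Forcing >= 0 else -2  [with Forcing=6]  = 7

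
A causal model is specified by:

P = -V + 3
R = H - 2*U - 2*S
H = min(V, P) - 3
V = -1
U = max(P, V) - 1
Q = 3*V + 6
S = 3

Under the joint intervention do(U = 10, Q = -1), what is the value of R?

-30

Setting U = 10, Q = -1 by intervention discards those variables' equations.
P = -V + 3  [with V=-1]  = 4
H = min(V, P) - 3  [with V=-1, P=4]  = -4
R = H - 2*U - 2*S  [with H=-4, U=10, S=3]  = -30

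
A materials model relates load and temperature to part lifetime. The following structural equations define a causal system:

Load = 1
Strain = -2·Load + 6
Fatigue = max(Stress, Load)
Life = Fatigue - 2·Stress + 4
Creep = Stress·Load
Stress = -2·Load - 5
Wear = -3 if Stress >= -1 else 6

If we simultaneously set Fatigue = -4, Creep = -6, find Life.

14

Under do(Fatigue = -4, Creep = -6), each intervened variable's structural equation is replaced by its fixed value.
Stress = -2·Load - 5  [with Load=1]  = -7
Life = Fatigue - 2·Stress + 4  [with Fatigue=-4, Stress=-7]  = 14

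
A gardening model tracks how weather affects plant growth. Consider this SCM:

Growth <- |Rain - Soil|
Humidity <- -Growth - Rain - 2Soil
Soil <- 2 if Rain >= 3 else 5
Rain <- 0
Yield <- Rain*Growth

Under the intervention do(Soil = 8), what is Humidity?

-24

Under do(Soil=8), the mechanism Soil <- 2 if Rain >= 3 else 5 is discarded; Soil is fixed at 8.
Growth = |Rain - Soil|  [with Rain=0, Soil=8]  = 8
Humidity = -Growth - Rain - 2Soil  [with Growth=8, Rain=0, Soil=8]  = -24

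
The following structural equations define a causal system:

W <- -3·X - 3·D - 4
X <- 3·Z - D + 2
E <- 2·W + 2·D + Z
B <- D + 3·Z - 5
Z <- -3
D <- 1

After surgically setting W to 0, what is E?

Under do(W=0), the mechanism W <- -3·X - 3·D - 4 is discarded; W is fixed at 0.
E = 2·W + 2·D + Z  [with W=0, D=1, Z=-3]  = -1

-1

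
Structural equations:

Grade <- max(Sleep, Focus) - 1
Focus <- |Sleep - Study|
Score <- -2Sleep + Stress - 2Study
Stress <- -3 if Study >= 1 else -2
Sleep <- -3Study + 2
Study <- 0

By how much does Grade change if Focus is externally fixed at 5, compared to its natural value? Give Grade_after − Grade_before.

3

Under do(Focus=5), the mechanism Focus <- |Sleep - Study| is discarded; Focus is fixed at 5.
Sleep = -3Study + 2  [with Study=0]  = 2
Grade = max(Sleep, Focus) - 1  [with Sleep=2, Focus=5]  = 4
Without intervention: Sleep = -3Study + 2  [with Study=0]  = 2; Focus = |Sleep - Study|  [with Sleep=2, Study=0]  = 2; Grade = max(Sleep, Focus) - 1  [with Sleep=2, Focus=2]  = 1.
Change = 4 − 1 = 3.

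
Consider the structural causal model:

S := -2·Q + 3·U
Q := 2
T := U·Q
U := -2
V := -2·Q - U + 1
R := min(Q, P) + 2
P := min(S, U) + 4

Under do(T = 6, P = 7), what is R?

The joint intervention fixes T = 6, P = 7, removing each variable's own equation.
R = min(Q, P) + 2  [with Q=2, P=7]  = 4

4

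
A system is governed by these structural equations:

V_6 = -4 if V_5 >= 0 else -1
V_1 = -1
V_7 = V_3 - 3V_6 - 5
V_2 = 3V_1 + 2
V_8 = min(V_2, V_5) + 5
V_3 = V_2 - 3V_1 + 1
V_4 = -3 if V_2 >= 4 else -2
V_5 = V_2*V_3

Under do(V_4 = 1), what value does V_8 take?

do(V_4=1) replaces the equation V_4 = -3 if V_2 >= 4 else -2 with the constant V_4 = 1.
No directed path runs from V_4 to V_8, so V_8 keeps its natural value.
V_2 = 3V_1 + 2  [with V_1=-1]  = -1
V_3 = V_2 - 3V_1 + 1  [with V_2=-1, V_1=-1]  = 3
V_5 = V_2*V_3  [with V_2=-1, V_3=3]  = -3
V_8 = min(V_2, V_5) + 5  [with V_2=-1, V_5=-3]  = 2

2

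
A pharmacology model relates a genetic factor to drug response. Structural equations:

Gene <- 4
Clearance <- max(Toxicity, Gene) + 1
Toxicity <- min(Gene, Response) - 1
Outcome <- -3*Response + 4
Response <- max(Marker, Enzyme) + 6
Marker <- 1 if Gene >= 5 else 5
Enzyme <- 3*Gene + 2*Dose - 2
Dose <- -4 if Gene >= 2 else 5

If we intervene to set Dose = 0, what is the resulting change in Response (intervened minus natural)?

do(Dose=0) replaces the equation Dose <- -4 if Gene >= 2 else 5 with the constant Dose = 0.
Enzyme = 3*Gene + 2*Dose - 2  [with Gene=4, Dose=0]  = 10
Marker = 1 if Gene >= 5 else 5  [with Gene=4]  = 5
Response = max(Marker, Enzyme) + 6  [with Marker=5, Enzyme=10]  = 16
Without intervention: Dose = -4 if Gene >= 2 else 5  [with Gene=4]  = -4; Enzyme = 3*Gene + 2*Dose - 2  [with Gene=4, Dose=-4]  = 2; Marker = 1 if Gene >= 5 else 5  [with Gene=4]  = 5; Response = max(Marker, Enzyme) + 6  [with Marker=5, Enzyme=2]  = 11.
Change = 16 − 11 = 5.

5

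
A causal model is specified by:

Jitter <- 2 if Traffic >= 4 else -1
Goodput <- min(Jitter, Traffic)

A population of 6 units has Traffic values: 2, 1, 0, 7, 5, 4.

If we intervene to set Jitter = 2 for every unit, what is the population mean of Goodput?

1.5

Every unit gets Jitter=2 under the intervention. Goodput values become 2, 1, 0, 2, 2, 2; E[Goodput|do(Jitter=2)] = 1.5.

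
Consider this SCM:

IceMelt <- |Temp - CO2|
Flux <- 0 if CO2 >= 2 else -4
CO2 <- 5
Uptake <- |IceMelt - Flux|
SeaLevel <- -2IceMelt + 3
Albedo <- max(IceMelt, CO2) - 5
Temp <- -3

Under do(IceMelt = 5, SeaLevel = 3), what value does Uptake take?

5

Under do(IceMelt = 5, SeaLevel = 3), each intervened variable's structural equation is replaced by its fixed value.
Flux = 0 if CO2 >= 2 else -4  [with CO2=5]  = 0
Uptake = |IceMelt - Flux|  [with IceMelt=5, Flux=0]  = 5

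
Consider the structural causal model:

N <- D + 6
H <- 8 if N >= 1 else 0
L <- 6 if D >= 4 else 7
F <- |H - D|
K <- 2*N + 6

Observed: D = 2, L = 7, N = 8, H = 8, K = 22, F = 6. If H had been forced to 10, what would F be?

Under do(H=10), the mechanism H <- 8 if N >= 1 else 0 is discarded; H is fixed at 10.
F = |H - D|  [with H=10, D=2]  = 8

8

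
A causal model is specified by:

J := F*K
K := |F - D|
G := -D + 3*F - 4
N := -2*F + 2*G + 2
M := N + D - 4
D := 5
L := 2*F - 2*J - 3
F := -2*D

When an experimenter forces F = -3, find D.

Under do(F=-3), the mechanism F := -2*D is discarded; F is fixed at -3.
D is not downstream of the intervention, so its value is determined by the original equations.

5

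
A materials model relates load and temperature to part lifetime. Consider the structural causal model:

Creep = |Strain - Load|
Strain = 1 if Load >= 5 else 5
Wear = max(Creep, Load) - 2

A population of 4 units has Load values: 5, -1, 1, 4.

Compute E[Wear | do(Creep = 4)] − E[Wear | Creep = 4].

-0.25

The intervention sets Creep=4 in all 4 units regardless of Load. Recomputing Wear per unit gives 3, 2, 2, 2; average 2.25.
E[Wear|Creep=4] averages over only the 2 units with Creep=4 (Load = 5, 1): Wear = 3, 2, mean 2.5.
Difference = 2.25 − 2.5 = -0.25.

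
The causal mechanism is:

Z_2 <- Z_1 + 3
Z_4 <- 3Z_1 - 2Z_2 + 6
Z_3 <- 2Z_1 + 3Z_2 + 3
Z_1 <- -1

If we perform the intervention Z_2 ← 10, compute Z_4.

Under do(Z_2=10), the mechanism Z_2 <- Z_1 + 3 is discarded; Z_2 is fixed at 10.
Z_4 = 3Z_1 - 2Z_2 + 6  [with Z_1=-1, Z_2=10]  = -17

-17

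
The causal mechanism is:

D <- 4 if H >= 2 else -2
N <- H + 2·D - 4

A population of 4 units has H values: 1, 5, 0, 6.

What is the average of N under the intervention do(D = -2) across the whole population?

do(D=-2) breaks D's dependence on H. With D=-2 fixed, N across the units is -7, -3, -8, -2, mean -5.

-5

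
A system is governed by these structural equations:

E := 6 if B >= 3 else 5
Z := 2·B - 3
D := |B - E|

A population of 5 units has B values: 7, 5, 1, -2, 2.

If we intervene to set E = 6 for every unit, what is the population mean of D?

Under do(E=6), E's equation is replaced by E=6 for every unit. Per-unit D: 1, 1, 5, 8, 4. Mean = 3.8.

3.8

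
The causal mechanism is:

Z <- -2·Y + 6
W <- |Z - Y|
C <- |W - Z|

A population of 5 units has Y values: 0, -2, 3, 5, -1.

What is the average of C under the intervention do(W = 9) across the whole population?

5.4

Every unit gets W=9 under the intervention. C values become 3, 1, 9, 13, 1; E[C|do(W=9)] = 5.4.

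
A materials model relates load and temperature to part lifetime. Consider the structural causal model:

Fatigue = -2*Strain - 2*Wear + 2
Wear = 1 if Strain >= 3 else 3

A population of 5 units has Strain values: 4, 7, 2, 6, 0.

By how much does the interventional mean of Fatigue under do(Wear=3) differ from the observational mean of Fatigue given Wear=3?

-5.6

Under do(Wear=3), Wear's equation is replaced by Wear=3 for every unit. Per-unit Fatigue: -12, -18, -8, -16, -4. Mean = -11.6.
E[Fatigue|Wear=3] averages over only the 2 units with Wear=3 (Strain = 2, 0): Fatigue = -8, -4, mean -6.
Difference = -11.6 − (-6) = -5.6.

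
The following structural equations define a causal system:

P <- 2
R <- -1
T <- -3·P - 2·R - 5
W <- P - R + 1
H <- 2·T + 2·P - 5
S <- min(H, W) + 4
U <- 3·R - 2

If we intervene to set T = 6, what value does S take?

8

The intervention breaks the incoming arrows to T: T <- -3·P - 2·R - 5 no longer applies, and T = 6.
W = P - R + 1  [with P=2, R=-1]  = 4
H = 2·T + 2·P - 5  [with T=6, P=2]  = 11
S = min(H, W) + 4  [with H=11, W=4]  = 8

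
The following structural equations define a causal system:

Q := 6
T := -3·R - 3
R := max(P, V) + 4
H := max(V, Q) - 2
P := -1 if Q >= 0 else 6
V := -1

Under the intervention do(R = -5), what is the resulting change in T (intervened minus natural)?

Intervening sets R = -5 and removes its equation (R := max(P, V) + 4).
T = -3·R - 3  [with R=-5]  = 12
Without intervention: P = -1 if Q >= 0 else 6  [with Q=6]  = -1; R = max(P, V) + 4  [with P=-1, V=-1]  = 3; T = -3·R - 3  [with R=3]  = -12.
Change = 12 − (-12) = 24.

24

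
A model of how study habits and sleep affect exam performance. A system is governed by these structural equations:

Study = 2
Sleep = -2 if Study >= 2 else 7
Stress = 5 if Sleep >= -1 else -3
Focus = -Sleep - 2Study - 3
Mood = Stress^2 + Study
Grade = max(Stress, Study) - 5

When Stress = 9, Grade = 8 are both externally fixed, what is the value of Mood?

The joint intervention fixes Stress = 9, Grade = 8, removing each variable's own equation.
Mood = Stress^2 + Study  [with Stress=9, Study=2]  = 83

83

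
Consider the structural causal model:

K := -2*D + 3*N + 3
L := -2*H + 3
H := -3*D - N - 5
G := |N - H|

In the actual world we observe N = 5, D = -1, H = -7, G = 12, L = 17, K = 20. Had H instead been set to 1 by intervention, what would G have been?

4

The intervention breaks the incoming arrows to H: H := -3*D - N - 5 no longer applies, and H = 1.
G = |N - H|  [with N=5, H=1]  = 4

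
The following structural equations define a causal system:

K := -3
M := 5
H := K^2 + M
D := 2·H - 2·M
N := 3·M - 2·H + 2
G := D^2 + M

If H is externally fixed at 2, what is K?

Under do(H=2), the mechanism H := K^2 + M is discarded; H is fixed at 2.
K is not downstream of the intervention, so its value is determined by the original equations.

-3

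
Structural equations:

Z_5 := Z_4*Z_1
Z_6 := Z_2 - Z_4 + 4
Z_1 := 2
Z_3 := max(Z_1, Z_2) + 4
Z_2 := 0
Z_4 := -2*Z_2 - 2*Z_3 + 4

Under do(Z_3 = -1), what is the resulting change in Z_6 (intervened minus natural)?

The intervention breaks the incoming arrows to Z_3: Z_3 := max(Z_1, Z_2) + 4 no longer applies, and Z_3 = -1.
Z_4 = -2*Z_2 - 2*Z_3 + 4  [with Z_2=0, Z_3=-1]  = 6
Z_6 = Z_2 - Z_4 + 4  [with Z_2=0, Z_4=6]  = -2
Without intervention: Z_3 = max(Z_1, Z_2) + 4  [with Z_1=2, Z_2=0]  = 6; Z_4 = -2*Z_2 - 2*Z_3 + 4  [with Z_2=0, Z_3=6]  = -8; Z_6 = Z_2 - Z_4 + 4  [with Z_2=0, Z_4=-8]  = 12.
Change = -2 − 12 = -14.

-14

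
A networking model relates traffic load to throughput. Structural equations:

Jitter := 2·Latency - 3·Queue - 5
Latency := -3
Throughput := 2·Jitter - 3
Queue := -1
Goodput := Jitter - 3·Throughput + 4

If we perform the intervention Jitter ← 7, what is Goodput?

-22

do(Jitter=7) replaces the equation Jitter := 2·Latency - 3·Queue - 5 with the constant Jitter = 7.
Throughput = 2·Jitter - 3  [with Jitter=7]  = 11
Goodput = Jitter - 3·Throughput + 4  [with Jitter=7, Throughput=11]  = -22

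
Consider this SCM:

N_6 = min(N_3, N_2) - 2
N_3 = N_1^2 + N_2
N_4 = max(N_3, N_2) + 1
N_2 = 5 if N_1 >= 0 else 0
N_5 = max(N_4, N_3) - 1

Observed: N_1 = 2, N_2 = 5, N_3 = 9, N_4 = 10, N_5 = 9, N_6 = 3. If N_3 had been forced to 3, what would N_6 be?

The intervention breaks the incoming arrows to N_3: N_3 = N_1^2 + N_2 no longer applies, and N_3 = 3.
N_2 = 5 if N_1 >= 0 else 0  [with N_1=2]  = 5
N_6 = min(N_3, N_2) - 2  [with N_3=3, N_2=5]  = 1

1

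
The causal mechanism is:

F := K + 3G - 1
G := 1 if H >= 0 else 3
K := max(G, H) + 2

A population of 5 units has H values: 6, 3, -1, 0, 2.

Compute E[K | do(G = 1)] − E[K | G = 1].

-0.4

The intervention sets G=1 in all 5 units regardless of H. Recomputing K per unit gives 8, 5, 3, 3, 4; average 4.6.
Conditioning on G=1 selects the 4 unit(s) with H ∈ {6, 3, 0, 2}. Their K values: 8, 5, 3, 4. Mean = 5.
Difference = 4.6 − 5 = -0.4.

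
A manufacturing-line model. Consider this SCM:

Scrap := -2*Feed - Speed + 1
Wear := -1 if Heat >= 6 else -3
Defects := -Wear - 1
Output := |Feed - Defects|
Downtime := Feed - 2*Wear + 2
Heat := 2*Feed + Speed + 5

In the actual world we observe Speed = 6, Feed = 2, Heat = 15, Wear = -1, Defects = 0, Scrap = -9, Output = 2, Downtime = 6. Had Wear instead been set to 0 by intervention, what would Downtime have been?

4

do(Wear=0) replaces the equation Wear := -1 if Heat >= 6 else -3 with the constant Wear = 0.
Downtime = Feed - 2*Wear + 2  [with Feed=2, Wear=0]  = 4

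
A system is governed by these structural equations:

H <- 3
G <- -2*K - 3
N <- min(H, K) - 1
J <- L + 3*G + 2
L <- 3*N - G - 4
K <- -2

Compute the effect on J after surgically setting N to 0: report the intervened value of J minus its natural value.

The intervention breaks the incoming arrows to N: N <- min(H, K) - 1 no longer applies, and N = 0.
G = -2*K - 3  [with K=-2]  = 1
L = 3*N - G - 4  [with N=0, G=1]  = -5
J = L + 3*G + 2  [with L=-5, G=1]  = 0
Without intervention: N = min(H, K) - 1  [with H=3, K=-2]  = -3; G = -2*K - 3  [with K=-2]  = 1; L = 3*N - G - 4  [with N=-3, G=1]  = -14; J = L + 3*G + 2  [with L=-14, G=1]  = -9.
Change = 0 − (-9) = 9.

9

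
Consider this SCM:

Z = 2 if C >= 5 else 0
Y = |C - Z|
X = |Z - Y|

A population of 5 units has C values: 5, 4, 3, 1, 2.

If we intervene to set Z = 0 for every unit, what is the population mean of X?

Under do(Z=0), Z's equation is replaced by Z=0 for every unit. Per-unit X: 5, 4, 3, 1, 2. Mean = 3.

3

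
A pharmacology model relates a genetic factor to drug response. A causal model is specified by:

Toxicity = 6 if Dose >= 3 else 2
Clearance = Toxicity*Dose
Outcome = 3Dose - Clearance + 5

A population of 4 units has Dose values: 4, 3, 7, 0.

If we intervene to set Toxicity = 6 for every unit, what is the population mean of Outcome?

-5.5

do(Toxicity=6) breaks Toxicity's dependence on Dose. With Toxicity=6 fixed, Outcome across the units is -7, -4, -16, 5, mean -5.5.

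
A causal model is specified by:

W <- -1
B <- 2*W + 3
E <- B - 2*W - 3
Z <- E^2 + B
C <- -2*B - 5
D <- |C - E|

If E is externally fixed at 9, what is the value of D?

The intervention breaks the incoming arrows to E: E <- B - 2*W - 3 no longer applies, and E = 9.
B = 2*W + 3  [with W=-1]  = 1
C = -2*B - 5  [with B=1]  = -7
D = |C - E|  [with C=-7, E=9]  = 16

16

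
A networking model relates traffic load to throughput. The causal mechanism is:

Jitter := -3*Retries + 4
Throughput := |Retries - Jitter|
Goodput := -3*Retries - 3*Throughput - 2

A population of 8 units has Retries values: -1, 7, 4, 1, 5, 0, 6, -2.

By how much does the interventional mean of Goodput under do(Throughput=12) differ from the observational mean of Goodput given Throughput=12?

-4.5

do(Throughput=12) breaks Throughput's dependence on Retries. With Throughput=12 fixed, Goodput across the units is -35, -59, -50, -41, -53, -38, -56, -32, mean -45.5.
Observing Throughput=12 restricts to units where Throughput's equation naturally yields 12: Retries ∈ {4, -2}. In that subpopulation Goodput = -50, -32, mean -41.
Difference = -45.5 − (-41) = -4.5.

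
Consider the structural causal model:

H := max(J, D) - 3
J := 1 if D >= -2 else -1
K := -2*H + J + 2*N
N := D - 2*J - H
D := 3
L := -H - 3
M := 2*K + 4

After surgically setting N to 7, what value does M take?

Under do(N=7), the mechanism N := D - 2*J - H is discarded; N is fixed at 7.
J = 1 if D >= -2 else -1  [with D=3]  = 1
H = max(J, D) - 3  [with J=1, D=3]  = 0
K = -2*H + J + 2*N  [with H=0, J=1, N=7]  = 15
M = 2*K + 4  [with K=15]  = 34

34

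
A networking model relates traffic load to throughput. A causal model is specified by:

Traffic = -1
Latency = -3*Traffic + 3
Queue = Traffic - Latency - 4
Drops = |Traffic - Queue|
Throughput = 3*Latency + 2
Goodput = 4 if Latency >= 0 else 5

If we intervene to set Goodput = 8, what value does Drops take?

10

do(Goodput=8) replaces the equation Goodput = 4 if Latency >= 0 else 5 with the constant Goodput = 8.
No directed path runs from Goodput to Drops, so Drops keeps its natural value.
Latency = -3*Traffic + 3  [with Traffic=-1]  = 6
Queue = Traffic - Latency - 4  [with Traffic=-1, Latency=6]  = -11
Drops = |Traffic - Queue|  [with Traffic=-1, Queue=-11]  = 10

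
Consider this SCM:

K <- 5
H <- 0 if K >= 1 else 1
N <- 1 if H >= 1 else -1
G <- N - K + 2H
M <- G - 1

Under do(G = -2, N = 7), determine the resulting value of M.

The joint intervention fixes G = -2, N = 7, removing each variable's own equation.
M = G - 1  [with G=-2]  = -3

-3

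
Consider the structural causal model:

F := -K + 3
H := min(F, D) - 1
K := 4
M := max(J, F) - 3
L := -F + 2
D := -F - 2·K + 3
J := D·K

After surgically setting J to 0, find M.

-3

The intervention breaks the incoming arrows to J: J := D·K no longer applies, and J = 0.
F = -K + 3  [with K=4]  = -1
M = max(J, F) - 3  [with J=0, F=-1]  = -3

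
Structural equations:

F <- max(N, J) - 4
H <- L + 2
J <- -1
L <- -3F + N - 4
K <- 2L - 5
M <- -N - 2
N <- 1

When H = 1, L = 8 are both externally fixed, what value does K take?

Setting H = 1, L = 8 by intervention discards those variables' equations.
K = 2L - 5  [with L=8]  = 11

11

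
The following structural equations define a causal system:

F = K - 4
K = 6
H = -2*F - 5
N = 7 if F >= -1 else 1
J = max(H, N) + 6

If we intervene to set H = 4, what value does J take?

13

Intervening sets H = 4 and removes its equation (H = -2*F - 5).
F = K - 4  [with K=6]  = 2
N = 7 if F >= -1 else 1  [with F=2]  = 7
J = max(H, N) + 6  [with H=4, N=7]  = 13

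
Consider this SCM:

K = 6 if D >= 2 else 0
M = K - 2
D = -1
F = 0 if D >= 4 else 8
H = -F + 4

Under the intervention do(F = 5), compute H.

The intervention breaks the incoming arrows to F: F = 0 if D >= 4 else 8 no longer applies, and F = 5.
H = -F + 4  [with F=5]  = -1

-1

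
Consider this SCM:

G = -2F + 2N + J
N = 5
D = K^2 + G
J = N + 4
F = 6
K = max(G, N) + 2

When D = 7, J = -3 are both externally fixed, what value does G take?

Under do(D = 7, J = -3), each intervened variable's structural equation is replaced by its fixed value.
G = -2F + 2N + J  [with F=6, N=5, J=-3]  = -5

-5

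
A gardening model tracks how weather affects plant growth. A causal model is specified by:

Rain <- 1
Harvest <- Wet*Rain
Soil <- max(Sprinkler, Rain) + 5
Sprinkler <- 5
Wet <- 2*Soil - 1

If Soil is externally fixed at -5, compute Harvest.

do(Soil=-5) replaces the equation Soil <- max(Sprinkler, Rain) + 5 with the constant Soil = -5.
Wet = 2*Soil - 1  [with Soil=-5]  = -11
Harvest = Wet*Rain  [with Wet=-11, Rain=1]  = -11

-11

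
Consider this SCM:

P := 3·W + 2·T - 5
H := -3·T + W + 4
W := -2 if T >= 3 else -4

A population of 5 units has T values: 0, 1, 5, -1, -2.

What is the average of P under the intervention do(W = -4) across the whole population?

-15.8

Under do(W=-4), W's equation is replaced by W=-4 for every unit. Per-unit P: -17, -15, -7, -19, -21. Mean = -15.8.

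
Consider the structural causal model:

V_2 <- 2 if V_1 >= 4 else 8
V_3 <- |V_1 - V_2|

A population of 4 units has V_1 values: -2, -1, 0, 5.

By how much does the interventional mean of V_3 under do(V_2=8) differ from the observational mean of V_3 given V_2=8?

do(V_2=8) breaks V_2's dependence on V_1. With V_2=8 fixed, V_3 across the units is 10, 9, 8, 3, mean 7.5.
Observing V_2=8 restricts to units where V_2's equation naturally yields 8: V_1 ∈ {-2, -1, 0}. In that subpopulation V_3 = 10, 9, 8, mean 9.
Difference = 7.5 − 9 = -1.5.

-1.5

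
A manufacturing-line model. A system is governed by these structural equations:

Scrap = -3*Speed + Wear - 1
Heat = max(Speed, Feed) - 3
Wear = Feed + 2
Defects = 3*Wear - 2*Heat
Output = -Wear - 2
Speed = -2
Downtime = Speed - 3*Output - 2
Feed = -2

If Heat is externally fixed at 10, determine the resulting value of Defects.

do(Heat=10) replaces the equation Heat = max(Speed, Feed) - 3 with the constant Heat = 10.
Wear = Feed + 2  [with Feed=-2]  = 0
Defects = 3*Wear - 2*Heat  [with Wear=0, Heat=10]  = -20

-20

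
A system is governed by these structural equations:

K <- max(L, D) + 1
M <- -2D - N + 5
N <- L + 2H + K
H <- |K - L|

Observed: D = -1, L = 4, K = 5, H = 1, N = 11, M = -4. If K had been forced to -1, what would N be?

do(K=-1) replaces the equation K <- max(L, D) + 1 with the constant K = -1.
H = |K - L|  [with K=-1, L=4]  = 5
N = L + 2H + K  [with L=4, H=5, K=-1]  = 13

13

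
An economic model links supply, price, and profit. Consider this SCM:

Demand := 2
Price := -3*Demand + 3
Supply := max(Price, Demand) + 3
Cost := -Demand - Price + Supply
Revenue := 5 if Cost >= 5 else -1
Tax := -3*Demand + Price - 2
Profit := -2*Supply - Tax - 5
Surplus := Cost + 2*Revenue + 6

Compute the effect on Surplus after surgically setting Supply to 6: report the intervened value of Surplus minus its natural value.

The intervention breaks the incoming arrows to Supply: Supply := max(Price, Demand) + 3 no longer applies, and Supply = 6.
Price = -3*Demand + 3  [with Demand=2]  = -3
Cost = -Demand - Price + Supply  [with Demand=2, Price=-3, Supply=6]  = 7
Revenue = 5 if Cost >= 5 else -1  [with Cost=7]  = 5
Surplus = Cost + 2*Revenue + 6  [with Cost=7, Revenue=5]  = 23
Without intervention: Price = -3*Demand + 3  [with Demand=2]  = -3; Supply = max(Price, Demand) + 3  [with Price=-3, Demand=2]  = 5; Cost = -Demand - Price + Supply  [with Demand=2, Price=-3, Supply=5]  = 6; Revenue = 5 if Cost >= 5 else -1  [with Cost=6]  = 5; Surplus = Cost + 2*Revenue + 6  [with Cost=6, Revenue=5]  = 22.
Change = 23 − 22 = 1.

1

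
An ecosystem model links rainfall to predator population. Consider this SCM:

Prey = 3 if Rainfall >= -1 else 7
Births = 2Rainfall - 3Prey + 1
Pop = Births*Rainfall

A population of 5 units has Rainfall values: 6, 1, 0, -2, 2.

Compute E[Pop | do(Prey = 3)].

do(Prey=3) breaks Prey's dependence on Rainfall. With Prey=3 fixed, Pop across the units is 24, -6, 0, 24, -8, mean 6.8.

6.8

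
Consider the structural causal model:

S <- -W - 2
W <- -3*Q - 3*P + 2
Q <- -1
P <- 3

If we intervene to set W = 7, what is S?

The intervention breaks the incoming arrows to W: W <- -3*Q - 3*P + 2 no longer applies, and W = 7.
S = -W - 2  [with W=7]  = -9

-9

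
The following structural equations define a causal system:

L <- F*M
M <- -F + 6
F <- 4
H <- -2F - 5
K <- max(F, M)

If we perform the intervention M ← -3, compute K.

The intervention breaks the incoming arrows to M: M <- -F + 6 no longer applies, and M = -3.
K = max(F, M)  [with F=4, M=-3]  = 4

4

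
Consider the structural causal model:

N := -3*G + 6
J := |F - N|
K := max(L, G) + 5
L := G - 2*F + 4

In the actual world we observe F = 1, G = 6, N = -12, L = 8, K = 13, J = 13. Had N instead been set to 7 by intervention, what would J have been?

6

The intervention breaks the incoming arrows to N: N := -3*G + 6 no longer applies, and N = 7.
J = |F - N|  [with F=1, N=7]  = 6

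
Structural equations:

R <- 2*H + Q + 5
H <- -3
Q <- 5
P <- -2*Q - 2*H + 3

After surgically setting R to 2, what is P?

Under do(R=2), the mechanism R <- 2*H + Q + 5 is discarded; R is fixed at 2.
Since P is not a descendant of the intervened variable, it is unaffected.
P = -2*Q - 2*H + 3  [with Q=5, H=-3]  = -1

-1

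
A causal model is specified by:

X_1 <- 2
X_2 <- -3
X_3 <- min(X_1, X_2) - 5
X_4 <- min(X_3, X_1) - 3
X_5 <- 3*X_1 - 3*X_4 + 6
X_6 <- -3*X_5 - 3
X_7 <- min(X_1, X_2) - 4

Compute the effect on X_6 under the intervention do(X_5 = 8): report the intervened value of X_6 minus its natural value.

The intervention breaks the incoming arrows to X_5: X_5 <- 3*X_1 - 3*X_4 + 6 no longer applies, and X_5 = 8.
X_6 = -3*X_5 - 3  [with X_5=8]  = -27
Without intervention: X_3 = min(X_1, X_2) - 5  [with X_1=2, X_2=-3]  = -8; X_4 = min(X_3, X_1) - 3  [with X_3=-8, X_1=2]  = -11; X_5 = 3*X_1 - 3*X_4 + 6  [with X_1=2, X_4=-11]  = 45; X_6 = -3*X_5 - 3  [with X_5=45]  = -138.
Change = -27 − (-138) = 111.

111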